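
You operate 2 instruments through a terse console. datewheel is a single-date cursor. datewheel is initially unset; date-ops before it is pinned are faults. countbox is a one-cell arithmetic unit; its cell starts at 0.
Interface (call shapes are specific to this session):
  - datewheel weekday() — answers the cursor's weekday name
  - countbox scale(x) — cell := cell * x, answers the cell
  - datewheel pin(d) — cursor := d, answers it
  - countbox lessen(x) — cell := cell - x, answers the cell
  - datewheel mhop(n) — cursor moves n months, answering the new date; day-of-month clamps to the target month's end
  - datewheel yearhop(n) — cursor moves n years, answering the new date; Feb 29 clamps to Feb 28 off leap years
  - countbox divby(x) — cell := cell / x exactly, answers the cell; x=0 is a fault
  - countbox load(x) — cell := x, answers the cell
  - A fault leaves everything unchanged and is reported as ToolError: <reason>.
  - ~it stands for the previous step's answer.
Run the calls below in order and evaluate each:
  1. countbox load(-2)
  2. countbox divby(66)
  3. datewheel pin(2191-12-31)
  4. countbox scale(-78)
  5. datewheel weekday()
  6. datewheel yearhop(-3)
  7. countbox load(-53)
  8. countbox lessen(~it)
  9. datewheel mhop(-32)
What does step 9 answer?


Answer: 2186-04-30

Derivation:
% countbox load x: -2
  -2
% countbox divby x: 66
  -1/33
% datewheel pin d: 2191-12-31
  2191-12-31
% countbox scale x: -78
  26/11
% datewheel weekday
  Saturday
% datewheel yearhop n: -3
  2188-12-31
% countbox load x: -53
  -53
% countbox lessen x: ~it
  0
% datewheel mhop n: -32
  2186-04-30


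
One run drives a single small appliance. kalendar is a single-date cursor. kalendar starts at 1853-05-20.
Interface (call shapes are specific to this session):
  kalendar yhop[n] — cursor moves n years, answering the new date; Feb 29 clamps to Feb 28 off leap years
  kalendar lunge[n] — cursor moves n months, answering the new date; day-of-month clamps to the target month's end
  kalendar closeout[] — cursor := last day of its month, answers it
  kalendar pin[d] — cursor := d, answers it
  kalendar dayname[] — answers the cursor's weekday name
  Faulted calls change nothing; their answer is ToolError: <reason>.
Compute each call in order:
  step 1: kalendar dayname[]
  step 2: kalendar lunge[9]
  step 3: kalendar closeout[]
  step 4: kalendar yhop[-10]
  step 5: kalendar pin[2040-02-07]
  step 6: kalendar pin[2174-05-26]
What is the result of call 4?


Answer: 1844-02-28

Derivation:
>>> kalendar dayname
= Friday
>>> kalendar lunge 9
= 1854-02-20
>>> kalendar closeout
= 1854-02-28
>>> kalendar yhop -10
= 1844-02-28
>>> kalendar pin 2040-02-07
= 2040-02-07
>>> kalendar pin 2174-05-26
= 2174-05-26


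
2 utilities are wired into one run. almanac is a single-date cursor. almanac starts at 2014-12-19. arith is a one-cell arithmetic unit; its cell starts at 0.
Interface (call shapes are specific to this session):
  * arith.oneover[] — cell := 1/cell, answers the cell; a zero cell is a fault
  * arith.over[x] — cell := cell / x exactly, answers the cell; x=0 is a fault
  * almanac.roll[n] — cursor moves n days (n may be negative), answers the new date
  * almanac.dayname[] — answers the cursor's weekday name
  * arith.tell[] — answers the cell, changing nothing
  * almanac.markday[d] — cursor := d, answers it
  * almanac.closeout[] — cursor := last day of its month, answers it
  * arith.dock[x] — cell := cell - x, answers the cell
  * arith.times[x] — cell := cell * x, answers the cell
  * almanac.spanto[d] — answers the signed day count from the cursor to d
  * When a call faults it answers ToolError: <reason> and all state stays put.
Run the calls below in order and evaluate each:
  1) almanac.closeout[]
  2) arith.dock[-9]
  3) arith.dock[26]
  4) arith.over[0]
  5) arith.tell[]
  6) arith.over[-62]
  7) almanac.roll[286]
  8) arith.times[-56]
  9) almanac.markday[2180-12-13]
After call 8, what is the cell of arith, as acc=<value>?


==> almanac.closeout()
<== 2014-12-31
==> arith.dock(x: -9)
<== 9
==> arith.dock(x: 26)
<== -17
==> arith.over(x: 0)
<== ToolError: division by zero
==> arith.tell()
<== -17
==> arith.over(x: -62)
<== 17/62
==> almanac.roll(n: 286)
<== 2015-10-13
==> arith.times(x: -56)
<== -476/31
==> almanac.markday(d: 2180-12-13)
<== 2180-12-13

Answer: acc=-476/31


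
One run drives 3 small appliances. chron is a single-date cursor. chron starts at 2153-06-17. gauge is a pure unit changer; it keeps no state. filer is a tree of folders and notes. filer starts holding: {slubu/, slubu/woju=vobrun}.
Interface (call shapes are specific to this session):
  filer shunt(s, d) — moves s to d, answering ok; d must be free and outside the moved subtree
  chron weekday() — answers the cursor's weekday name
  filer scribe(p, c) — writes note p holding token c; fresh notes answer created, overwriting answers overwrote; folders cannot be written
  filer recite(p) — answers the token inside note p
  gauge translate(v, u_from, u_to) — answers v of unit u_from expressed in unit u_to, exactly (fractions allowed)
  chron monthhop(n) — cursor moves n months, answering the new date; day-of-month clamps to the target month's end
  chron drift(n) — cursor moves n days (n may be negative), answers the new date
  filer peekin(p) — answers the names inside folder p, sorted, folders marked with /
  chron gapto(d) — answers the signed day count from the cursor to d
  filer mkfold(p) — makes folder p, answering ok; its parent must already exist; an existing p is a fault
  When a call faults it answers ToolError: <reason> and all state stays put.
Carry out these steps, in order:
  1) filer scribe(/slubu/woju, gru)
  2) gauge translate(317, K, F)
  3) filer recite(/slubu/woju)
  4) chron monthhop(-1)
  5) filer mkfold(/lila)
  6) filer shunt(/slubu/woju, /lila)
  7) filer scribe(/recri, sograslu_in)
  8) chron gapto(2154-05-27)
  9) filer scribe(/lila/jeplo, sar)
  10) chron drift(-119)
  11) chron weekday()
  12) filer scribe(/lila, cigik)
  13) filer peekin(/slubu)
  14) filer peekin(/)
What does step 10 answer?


Answer: 2153-01-18

Derivation:
-> filer scribe(/slubu/woju, gru)
<- overwrote
-> gauge translate(317, K, F)
<- 11093/100
-> filer recite(/slubu/woju)
<- gru
-> chron monthhop(-1)
<- 2153-05-17
-> filer mkfold(/lila)
<- ok
-> filer shunt(/slubu/woju, /lila)
<- ToolError: exists
-> filer scribe(/recri, sograslu_in)
<- created
-> chron gapto(2154-05-27)
<- 375
-> filer scribe(/lila/jeplo, sar)
<- created
-> chron drift(-119)
<- 2153-01-18
-> chron weekday()
<- Thursday
-> filer scribe(/lila, cigik)
<- ToolError: is a directory
-> filer peekin(/slubu)
<- [woju]
-> filer peekin(/)
<- [lila/, recri, slubu/]


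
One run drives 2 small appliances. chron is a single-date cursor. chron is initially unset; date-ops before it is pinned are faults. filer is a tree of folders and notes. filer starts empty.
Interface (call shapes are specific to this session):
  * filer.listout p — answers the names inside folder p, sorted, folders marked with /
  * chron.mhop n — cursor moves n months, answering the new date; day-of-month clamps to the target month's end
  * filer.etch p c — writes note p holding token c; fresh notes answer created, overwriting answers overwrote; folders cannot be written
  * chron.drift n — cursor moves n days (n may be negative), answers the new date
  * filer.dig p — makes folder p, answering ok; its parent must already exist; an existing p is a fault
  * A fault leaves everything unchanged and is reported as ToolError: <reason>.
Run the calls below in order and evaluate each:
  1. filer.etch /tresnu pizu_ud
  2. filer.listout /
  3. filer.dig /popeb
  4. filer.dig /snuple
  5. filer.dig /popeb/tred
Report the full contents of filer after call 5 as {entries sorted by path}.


Answer: {popeb/, popeb/tred/, snuple/, tresnu=pizu_ud}

Derivation:
>>> filer.etch p=/tresnu c=pizu_ud
[out] created
>>> filer.listout p=/
[out] [tresnu]
>>> filer.dig p=/popeb
[out] ok
>>> filer.dig p=/snuple
[out] ok
>>> filer.dig p=/popeb/tred
[out] ok


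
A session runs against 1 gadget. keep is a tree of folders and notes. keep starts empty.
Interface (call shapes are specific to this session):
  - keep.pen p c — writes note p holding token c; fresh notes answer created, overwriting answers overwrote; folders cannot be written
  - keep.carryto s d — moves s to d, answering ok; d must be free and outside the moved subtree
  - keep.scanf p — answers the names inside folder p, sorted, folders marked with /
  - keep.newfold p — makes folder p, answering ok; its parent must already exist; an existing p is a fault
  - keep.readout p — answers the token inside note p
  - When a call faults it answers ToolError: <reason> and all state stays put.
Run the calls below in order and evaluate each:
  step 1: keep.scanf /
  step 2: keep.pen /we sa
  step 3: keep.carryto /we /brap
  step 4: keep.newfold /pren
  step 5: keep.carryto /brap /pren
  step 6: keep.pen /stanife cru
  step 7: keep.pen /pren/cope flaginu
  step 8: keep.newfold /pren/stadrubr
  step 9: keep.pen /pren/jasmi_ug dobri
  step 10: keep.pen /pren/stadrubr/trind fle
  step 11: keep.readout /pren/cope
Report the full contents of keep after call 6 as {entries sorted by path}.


Answer: {brap=sa, pren/, stanife=cru}

Derivation:
==> keep.scanf(p: /)
<== []
==> keep.pen(p: /we, c: sa)
<== created
==> keep.carryto(s: /we, d: /brap)
<== ok
==> keep.newfold(p: /pren)
<== ok
==> keep.carryto(s: /brap, d: /pren)
<== ToolError: exists
==> keep.pen(p: /stanife, c: cru)
<== created
==> keep.pen(p: /pren/cope, c: flaginu)
<== created
==> keep.newfold(p: /pren/stadrubr)
<== ok
==> keep.pen(p: /pren/jasmi_ug, c: dobri)
<== created
==> keep.pen(p: /pren/stadrubr/trind, c: fle)
<== created
==> keep.readout(p: /pren/cope)
<== flaginu


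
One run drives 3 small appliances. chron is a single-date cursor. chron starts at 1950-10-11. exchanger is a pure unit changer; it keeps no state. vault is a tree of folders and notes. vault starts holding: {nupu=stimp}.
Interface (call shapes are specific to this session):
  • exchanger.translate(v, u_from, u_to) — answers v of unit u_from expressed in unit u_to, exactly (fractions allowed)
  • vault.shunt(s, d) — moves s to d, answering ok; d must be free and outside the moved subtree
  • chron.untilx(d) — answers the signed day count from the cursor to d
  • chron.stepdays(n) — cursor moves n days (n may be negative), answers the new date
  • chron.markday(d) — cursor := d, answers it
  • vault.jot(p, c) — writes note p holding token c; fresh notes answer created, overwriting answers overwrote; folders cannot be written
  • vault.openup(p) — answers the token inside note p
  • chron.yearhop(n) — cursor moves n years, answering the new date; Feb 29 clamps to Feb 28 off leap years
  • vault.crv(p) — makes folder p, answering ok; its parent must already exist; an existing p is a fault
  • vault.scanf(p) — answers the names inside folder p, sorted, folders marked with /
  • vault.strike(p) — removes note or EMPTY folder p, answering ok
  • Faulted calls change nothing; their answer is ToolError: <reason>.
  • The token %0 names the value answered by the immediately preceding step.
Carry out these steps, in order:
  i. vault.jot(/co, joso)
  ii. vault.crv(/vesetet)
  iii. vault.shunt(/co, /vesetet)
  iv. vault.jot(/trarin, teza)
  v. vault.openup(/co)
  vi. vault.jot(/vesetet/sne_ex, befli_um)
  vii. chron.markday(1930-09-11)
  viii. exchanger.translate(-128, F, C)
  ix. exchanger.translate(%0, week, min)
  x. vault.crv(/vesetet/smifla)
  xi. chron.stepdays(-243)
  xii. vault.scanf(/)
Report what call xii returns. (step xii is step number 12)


Step: vault.jot[p=/co; c=joso]
Result: created
Step: vault.crv[p=/vesetet]
Result: ok
Step: vault.shunt[s=/co; d=/vesetet]
Result: ToolError: exists
Step: vault.jot[p=/trarin; c=teza]
Result: created
Step: vault.openup[p=/co]
Result: joso
Step: vault.jot[p=/vesetet/sne_ex; c=befli_um]
Result: created
Step: chron.markday[d=1930-09-11]
Result: 1930-09-11
Step: exchanger.translate[v=-128; u_from=F; u_to=C]
Result: -800/9
Step: exchanger.translate[v=%0; u_from=week; u_to=min]
Result: -896000
Step: vault.crv[p=/vesetet/smifla]
Result: ok
Step: chron.stepdays[n=-243]
Result: 1930-01-11
Step: vault.scanf[p=/]
Result: [co, nupu, trarin, vesetet/]

Answer: [co, nupu, trarin, vesetet/]


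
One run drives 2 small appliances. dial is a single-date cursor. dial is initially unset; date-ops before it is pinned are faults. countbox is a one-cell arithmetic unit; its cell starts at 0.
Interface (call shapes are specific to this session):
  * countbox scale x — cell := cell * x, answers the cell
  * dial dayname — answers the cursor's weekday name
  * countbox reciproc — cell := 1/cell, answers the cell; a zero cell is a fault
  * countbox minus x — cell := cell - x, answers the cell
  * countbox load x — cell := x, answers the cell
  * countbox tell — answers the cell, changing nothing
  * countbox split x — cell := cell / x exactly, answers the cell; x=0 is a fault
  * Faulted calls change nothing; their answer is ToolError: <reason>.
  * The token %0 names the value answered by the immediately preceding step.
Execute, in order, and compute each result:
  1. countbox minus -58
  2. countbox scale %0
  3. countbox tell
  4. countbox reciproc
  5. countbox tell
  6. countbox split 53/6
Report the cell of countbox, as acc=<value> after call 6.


Answer: acc=3/89146

Derivation:
==> countbox minus(x→-58)
<== 58
==> countbox scale(x→%0)
<== 3364
==> countbox tell()
<== 3364
==> countbox reciproc()
<== 1/3364
==> countbox tell()
<== 1/3364
==> countbox split(x→53/6)
<== 3/89146


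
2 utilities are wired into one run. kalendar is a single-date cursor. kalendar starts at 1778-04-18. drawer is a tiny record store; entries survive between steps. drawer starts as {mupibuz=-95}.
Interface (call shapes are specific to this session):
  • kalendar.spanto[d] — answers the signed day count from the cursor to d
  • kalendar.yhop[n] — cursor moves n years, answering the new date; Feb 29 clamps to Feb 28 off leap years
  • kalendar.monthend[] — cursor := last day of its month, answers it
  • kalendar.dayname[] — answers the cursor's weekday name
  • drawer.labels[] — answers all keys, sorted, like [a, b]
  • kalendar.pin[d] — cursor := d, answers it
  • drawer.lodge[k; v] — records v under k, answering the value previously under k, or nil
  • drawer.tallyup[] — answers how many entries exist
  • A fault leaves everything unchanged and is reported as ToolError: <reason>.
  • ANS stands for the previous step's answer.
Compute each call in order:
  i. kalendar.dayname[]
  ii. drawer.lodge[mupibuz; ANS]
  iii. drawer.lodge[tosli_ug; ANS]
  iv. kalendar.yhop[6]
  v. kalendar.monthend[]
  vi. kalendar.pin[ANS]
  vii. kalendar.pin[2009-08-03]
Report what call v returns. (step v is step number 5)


> kalendar.dayname
  Saturday
> drawer.lodge k='mupibuz' v='ANS'
  -95
> drawer.lodge k='tosli_ug' v='ANS'
  nil
> kalendar.yhop n='6'
  1784-04-18
> kalendar.monthend
  1784-04-30
> kalendar.pin d='ANS'
  1784-04-30
> kalendar.pin d='2009-08-03'
  2009-08-03

Answer: 1784-04-30


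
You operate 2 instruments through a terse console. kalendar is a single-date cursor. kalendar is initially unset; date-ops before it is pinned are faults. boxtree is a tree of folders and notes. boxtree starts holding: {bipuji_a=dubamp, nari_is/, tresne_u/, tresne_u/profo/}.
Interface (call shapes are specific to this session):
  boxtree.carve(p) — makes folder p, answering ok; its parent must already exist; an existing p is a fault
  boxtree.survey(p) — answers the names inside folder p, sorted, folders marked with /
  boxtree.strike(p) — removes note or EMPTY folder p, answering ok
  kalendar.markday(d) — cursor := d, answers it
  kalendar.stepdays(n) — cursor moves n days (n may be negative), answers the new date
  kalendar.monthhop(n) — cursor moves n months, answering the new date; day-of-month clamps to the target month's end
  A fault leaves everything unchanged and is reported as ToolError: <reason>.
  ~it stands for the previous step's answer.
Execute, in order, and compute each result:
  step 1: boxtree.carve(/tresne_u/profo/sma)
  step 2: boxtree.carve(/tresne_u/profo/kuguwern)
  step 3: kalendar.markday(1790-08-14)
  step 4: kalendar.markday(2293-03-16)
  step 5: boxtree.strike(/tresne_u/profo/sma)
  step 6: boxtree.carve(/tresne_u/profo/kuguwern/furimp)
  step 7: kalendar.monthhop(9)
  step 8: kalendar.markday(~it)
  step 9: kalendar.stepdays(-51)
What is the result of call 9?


Answer: 2293-10-26

Derivation:
// boxtree.carve(p=/tresne_u/profo/sma) == ok
// boxtree.carve(p=/tresne_u/profo/kuguwern) == ok
// kalendar.markday(d=1790-08-14) == 1790-08-14
// kalendar.markday(d=2293-03-16) == 2293-03-16
// boxtree.strike(p=/tresne_u/profo/sma) == ok
// boxtree.carve(p=/tresne_u/profo/kuguwern/furimp) == ok
// kalendar.monthhop(n=9) == 2293-12-16
// kalendar.markday(d=~it) == 2293-12-16
// kalendar.stepdays(n=-51) == 2293-10-26


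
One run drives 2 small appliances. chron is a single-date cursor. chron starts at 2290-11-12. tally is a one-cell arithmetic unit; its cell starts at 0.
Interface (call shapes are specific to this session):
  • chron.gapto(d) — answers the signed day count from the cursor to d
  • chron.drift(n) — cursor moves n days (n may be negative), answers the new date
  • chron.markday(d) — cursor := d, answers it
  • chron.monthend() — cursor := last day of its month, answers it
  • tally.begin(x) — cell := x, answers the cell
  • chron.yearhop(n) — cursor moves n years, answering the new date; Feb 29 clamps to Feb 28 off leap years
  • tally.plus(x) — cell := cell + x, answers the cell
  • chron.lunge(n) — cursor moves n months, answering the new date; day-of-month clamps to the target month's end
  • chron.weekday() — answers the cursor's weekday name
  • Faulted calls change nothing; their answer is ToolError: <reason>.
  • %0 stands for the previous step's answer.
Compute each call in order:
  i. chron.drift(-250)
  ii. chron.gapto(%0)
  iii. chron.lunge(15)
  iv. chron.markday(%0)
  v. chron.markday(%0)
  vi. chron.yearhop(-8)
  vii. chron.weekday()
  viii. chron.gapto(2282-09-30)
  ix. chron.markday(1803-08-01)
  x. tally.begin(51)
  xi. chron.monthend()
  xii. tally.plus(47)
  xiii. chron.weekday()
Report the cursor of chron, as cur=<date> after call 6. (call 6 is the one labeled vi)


Do: drift[n=-250]
See: 2290-03-07
Do: gapto[d=%0]
See: 0
Do: lunge[n=15]
See: 2291-06-07
Do: markday[d=%0]
See: 2291-06-07
Do: markday[d=%0]
See: 2291-06-07
Do: yearhop[n=-8]
See: 2283-06-07
Do: weekday[]
See: Thursday
Do: gapto[d=2282-09-30]
See: -250
Do: markday[d=1803-08-01]
See: 1803-08-01
Do: begin[x=51]
See: 51
Do: monthend[]
See: 1803-08-31
Do: plus[x=47]
See: 98
Do: weekday[]
See: Wednesday

Answer: cur=2283-06-07


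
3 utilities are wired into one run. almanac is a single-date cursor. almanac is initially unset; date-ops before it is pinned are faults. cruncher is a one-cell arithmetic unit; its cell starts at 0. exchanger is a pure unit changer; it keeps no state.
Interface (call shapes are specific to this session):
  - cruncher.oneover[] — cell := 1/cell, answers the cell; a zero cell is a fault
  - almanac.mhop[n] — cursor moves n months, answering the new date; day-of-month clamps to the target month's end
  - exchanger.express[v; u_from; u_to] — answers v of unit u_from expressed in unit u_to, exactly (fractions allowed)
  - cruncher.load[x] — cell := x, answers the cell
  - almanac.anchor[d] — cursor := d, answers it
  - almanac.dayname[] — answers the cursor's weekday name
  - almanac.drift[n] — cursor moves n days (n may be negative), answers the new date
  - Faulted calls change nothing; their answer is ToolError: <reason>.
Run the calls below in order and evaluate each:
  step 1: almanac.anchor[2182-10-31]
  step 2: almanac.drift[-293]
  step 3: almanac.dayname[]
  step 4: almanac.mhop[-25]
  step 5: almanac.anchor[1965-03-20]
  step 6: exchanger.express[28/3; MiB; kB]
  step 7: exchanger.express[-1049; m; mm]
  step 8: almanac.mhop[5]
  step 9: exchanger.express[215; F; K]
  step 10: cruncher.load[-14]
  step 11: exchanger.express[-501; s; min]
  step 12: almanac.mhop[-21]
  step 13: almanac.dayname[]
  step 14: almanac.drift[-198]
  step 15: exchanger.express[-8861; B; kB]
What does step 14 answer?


·→ almanac.anchor(d='2182-10-31')
·← 2182-10-31
·→ almanac.drift(n='-293')
·← 2182-01-11
·→ almanac.dayname()
·← Friday
·→ almanac.mhop(n='-25')
·← 2179-12-11
·→ almanac.anchor(d='1965-03-20')
·← 1965-03-20
·→ exchanger.express(v='28/3', u_from='MiB', u_to='kB')
·← 3670016/375
·→ exchanger.express(v='-1049', u_from='m', u_to='mm')
·← -1049000
·→ almanac.mhop(n='5')
·← 1965-08-20
·→ exchanger.express(v='215', u_from='F', u_to='K')
·← 22489/60
·→ cruncher.load(x='-14')
·← -14
·→ exchanger.express(v='-501', u_from='s', u_to='min')
·← -167/20
·→ almanac.mhop(n='-21')
·← 1963-11-20
·→ almanac.dayname()
·← Wednesday
·→ almanac.drift(n='-198')
·← 1963-05-06
·→ exchanger.express(v='-8861', u_from='B', u_to='kB')
·← -8861/1000

Answer: 1963-05-06


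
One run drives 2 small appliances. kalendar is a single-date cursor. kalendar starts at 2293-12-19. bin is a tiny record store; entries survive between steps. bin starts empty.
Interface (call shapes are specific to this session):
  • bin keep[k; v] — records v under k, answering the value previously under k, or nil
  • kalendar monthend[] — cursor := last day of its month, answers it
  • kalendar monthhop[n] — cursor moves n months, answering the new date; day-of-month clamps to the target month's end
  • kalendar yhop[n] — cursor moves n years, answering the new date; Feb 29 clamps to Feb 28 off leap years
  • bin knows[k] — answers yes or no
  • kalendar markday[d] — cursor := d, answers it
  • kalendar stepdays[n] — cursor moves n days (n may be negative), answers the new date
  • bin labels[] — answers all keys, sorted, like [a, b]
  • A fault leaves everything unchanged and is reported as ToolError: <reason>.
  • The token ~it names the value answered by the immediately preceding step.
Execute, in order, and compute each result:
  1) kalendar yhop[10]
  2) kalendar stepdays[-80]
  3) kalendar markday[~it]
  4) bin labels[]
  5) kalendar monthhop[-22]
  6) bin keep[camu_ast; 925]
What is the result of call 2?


Answer: 2303-09-30

Derivation:
·→ kalendar yhop(n='10')
·← 2303-12-19
·→ kalendar stepdays(n='-80')
·← 2303-09-30
·→ kalendar markday(d='~it')
·← 2303-09-30
·→ bin labels()
·← []
·→ kalendar monthhop(n='-22')
·← 2301-11-30
·→ bin keep(k='camu_ast', v='925')
·← nil


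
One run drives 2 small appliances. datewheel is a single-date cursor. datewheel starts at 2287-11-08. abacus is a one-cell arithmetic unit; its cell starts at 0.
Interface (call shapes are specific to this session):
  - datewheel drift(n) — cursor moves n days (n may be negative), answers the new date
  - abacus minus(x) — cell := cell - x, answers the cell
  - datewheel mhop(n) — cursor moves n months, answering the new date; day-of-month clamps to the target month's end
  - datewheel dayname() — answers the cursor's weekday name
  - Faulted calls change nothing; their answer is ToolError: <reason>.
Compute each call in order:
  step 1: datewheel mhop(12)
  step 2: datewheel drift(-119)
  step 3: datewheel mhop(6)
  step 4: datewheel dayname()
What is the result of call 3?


I use datewheel mhop using n: 12, which returns 2288-11-08.
I use datewheel drift using n: -119, → 2288-07-12.
Invoking datewheel mhop using n: 6, and see 2289-01-12.
Then datewheel dayname, and observe Saturday.

Answer: 2289-01-12


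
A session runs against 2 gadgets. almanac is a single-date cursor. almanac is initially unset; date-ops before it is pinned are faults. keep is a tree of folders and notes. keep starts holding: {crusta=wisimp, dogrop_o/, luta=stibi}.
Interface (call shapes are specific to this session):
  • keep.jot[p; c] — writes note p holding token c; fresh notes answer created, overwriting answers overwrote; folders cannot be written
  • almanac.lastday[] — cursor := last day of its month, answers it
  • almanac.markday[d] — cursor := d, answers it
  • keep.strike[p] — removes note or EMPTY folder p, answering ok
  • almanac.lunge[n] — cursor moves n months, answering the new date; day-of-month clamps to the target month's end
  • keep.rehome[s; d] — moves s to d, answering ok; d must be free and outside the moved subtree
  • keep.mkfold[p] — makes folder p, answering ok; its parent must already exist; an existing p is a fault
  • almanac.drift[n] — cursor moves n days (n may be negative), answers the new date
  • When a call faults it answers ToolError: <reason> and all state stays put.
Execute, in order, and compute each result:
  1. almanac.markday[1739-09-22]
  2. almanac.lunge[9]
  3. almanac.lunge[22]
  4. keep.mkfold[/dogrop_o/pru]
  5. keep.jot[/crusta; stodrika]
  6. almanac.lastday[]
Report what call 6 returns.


$ almanac.markday d='1739-09-22'
= 1739-09-22
$ almanac.lunge n='9'
= 1740-06-22
$ almanac.lunge n='22'
= 1742-04-22
$ keep.mkfold p='/dogrop_o/pru'
= ok
$ keep.jot p='/crusta' c='stodrika'
= overwrote
$ almanac.lastday
= 1742-04-30

Answer: 1742-04-30


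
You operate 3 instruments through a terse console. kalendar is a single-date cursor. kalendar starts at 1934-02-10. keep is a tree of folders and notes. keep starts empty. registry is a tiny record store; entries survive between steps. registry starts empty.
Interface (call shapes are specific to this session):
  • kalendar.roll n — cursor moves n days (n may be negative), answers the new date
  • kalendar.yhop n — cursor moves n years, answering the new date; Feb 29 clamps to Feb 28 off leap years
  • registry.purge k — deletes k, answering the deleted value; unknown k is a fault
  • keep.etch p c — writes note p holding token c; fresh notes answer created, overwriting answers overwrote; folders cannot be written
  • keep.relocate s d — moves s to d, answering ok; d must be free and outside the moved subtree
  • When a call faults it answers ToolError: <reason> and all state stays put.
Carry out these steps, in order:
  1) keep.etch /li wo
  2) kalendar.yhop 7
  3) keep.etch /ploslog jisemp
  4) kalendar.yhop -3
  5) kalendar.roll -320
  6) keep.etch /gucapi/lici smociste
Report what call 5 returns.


Answer: 1937-03-27

Derivation:
→ keep.etch(p→/li, c→wo)
← created
→ kalendar.yhop(n→7)
← 1941-02-10
→ keep.etch(p→/ploslog, c→jisemp)
← created
→ kalendar.yhop(n→-3)
← 1938-02-10
→ kalendar.roll(n→-320)
← 1937-03-27
→ keep.etch(p→/gucapi/lici, c→smociste)
← ToolError: no parent


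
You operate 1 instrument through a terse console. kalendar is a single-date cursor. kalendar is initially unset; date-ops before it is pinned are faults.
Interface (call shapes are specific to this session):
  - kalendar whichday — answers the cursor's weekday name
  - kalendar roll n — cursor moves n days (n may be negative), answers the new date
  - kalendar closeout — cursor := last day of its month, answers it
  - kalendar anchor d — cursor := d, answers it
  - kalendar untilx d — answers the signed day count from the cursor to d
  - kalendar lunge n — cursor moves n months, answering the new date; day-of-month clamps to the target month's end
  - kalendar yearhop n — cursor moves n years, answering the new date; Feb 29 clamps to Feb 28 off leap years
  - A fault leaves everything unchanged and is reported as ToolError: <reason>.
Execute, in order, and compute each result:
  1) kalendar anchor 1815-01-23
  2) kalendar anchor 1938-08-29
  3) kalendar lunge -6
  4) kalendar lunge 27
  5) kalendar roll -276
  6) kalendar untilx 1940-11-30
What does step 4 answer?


Answer: 1940-05-28

Derivation:
→ kalendar anchor(d→1815-01-23)
← 1815-01-23
→ kalendar anchor(d→1938-08-29)
← 1938-08-29
→ kalendar lunge(n→-6)
← 1938-02-28
→ kalendar lunge(n→27)
← 1940-05-28
→ kalendar roll(n→-276)
← 1939-08-26
→ kalendar untilx(d→1940-11-30)
← 462


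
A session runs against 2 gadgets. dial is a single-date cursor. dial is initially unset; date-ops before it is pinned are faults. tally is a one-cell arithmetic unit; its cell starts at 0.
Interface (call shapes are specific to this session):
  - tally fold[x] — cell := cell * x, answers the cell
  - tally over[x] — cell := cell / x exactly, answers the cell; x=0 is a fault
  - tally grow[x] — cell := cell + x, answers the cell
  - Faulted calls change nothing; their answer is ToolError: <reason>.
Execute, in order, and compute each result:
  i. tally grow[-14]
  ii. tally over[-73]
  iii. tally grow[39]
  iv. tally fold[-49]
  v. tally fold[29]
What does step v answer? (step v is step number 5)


Answer: -4065481/73

Derivation:
Using tally grow passing x='-14': -14.
I use tally over passing x='-73', → 14/73.
I use tally grow passing x='39', and observe 2861/73.
I use tally fold passing x='-49', yielding -140189/73.
I call tally fold passing x='29', which returns -4065481/73.


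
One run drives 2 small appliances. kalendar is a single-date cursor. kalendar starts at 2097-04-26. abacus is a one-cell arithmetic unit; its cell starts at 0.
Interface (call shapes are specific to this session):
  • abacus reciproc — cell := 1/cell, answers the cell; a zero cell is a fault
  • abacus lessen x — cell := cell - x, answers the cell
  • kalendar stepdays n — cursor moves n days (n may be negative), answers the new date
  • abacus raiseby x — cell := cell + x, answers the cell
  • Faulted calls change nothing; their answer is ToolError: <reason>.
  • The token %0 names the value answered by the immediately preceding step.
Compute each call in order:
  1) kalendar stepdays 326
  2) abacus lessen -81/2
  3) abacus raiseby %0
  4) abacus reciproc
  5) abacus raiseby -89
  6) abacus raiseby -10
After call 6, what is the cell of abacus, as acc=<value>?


Step: kalendar stepdays[n=326]
Result: 2098-03-18
Step: abacus lessen[x=-81/2]
Result: 81/2
Step: abacus raiseby[x=%0]
Result: 81
Step: abacus reciproc[]
Result: 1/81
Step: abacus raiseby[x=-89]
Result: -7208/81
Step: abacus raiseby[x=-10]
Result: -8018/81

Answer: acc=-8018/81


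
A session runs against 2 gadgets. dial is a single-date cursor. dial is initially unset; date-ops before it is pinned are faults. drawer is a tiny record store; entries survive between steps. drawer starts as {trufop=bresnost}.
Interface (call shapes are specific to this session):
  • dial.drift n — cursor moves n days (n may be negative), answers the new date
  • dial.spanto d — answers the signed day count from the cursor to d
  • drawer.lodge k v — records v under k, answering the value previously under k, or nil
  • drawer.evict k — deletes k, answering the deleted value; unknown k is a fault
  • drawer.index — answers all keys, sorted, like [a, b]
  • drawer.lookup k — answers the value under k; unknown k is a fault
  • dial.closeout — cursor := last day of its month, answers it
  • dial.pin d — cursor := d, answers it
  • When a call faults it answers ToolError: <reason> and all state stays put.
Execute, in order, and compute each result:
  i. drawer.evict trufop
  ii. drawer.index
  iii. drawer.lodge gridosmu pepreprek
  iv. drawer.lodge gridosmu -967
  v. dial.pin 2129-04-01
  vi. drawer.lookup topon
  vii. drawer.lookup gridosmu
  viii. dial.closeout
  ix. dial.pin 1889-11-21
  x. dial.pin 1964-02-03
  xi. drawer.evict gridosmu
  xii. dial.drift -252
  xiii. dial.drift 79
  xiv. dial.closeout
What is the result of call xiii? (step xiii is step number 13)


Answer: 1963-08-14

Derivation:
// evict(k=trufop) => bresnost
// index() => []
// lodge(k=gridosmu, v=pepreprek) => nil
// lodge(k=gridosmu, v=-967) => pepreprek
// pin(d=2129-04-01) => 2129-04-01
// lookup(k=topon) => ToolError: no such key topon
// lookup(k=gridosmu) => -967
// closeout() => 2129-04-30
// pin(d=1889-11-21) => 1889-11-21
// pin(d=1964-02-03) => 1964-02-03
// evict(k=gridosmu) => -967
// drift(n=-252) => 1963-05-27
// drift(n=79) => 1963-08-14
// closeout() => 1963-08-31


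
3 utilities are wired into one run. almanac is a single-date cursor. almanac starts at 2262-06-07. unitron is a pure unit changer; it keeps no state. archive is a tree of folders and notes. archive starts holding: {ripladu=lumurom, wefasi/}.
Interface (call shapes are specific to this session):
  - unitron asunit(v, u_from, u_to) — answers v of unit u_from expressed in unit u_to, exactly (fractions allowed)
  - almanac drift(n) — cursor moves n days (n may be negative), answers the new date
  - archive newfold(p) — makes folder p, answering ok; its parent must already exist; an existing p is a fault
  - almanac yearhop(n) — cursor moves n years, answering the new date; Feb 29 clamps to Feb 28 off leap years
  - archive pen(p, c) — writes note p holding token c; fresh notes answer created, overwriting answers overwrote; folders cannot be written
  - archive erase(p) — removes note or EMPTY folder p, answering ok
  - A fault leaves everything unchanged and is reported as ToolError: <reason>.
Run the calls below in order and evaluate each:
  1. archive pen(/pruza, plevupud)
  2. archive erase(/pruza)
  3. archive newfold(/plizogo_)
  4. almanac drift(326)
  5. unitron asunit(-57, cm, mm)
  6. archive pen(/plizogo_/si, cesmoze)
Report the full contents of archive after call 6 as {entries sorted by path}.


# archive pen(p→/pruza, c→plevupud) -> created
# archive erase(p→/pruza) -> ok
# archive newfold(p→/plizogo_) -> ok
# almanac drift(n→326) -> 2263-04-29
# unitron asunit(v→-57, u_from→cm, u_to→mm) -> -570
# archive pen(p→/plizogo_/si, c→cesmoze) -> created

Answer: {plizogo_/, plizogo_/si=cesmoze, ripladu=lumurom, wefasi/}


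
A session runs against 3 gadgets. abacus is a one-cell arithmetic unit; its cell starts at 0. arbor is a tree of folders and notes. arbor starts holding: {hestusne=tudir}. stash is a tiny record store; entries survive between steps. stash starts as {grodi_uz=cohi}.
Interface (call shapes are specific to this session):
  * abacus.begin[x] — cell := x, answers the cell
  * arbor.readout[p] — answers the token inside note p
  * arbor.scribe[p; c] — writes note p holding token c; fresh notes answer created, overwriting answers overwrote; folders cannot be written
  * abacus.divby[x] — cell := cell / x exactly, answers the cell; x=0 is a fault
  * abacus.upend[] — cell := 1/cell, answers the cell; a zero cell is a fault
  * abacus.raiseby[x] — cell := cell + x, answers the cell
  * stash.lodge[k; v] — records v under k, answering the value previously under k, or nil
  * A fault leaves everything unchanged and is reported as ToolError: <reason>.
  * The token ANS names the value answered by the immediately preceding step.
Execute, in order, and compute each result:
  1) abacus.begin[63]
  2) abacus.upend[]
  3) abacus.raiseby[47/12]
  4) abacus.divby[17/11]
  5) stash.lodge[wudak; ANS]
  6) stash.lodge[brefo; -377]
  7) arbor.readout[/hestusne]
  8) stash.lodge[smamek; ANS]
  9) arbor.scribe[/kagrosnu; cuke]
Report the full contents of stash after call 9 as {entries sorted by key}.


Answer: {brefo=-377, grodi_uz=cohi, smamek=tudir, wudak=10901/4284}

Derivation:
-> begin(x→63)
<- 63
-> upend()
<- 1/63
-> raiseby(x→47/12)
<- 991/252
-> divby(x→17/11)
<- 10901/4284
-> lodge(k→wudak, v→ANS)
<- nil
-> lodge(k→brefo, v→-377)
<- nil
-> readout(p→/hestusne)
<- tudir
-> lodge(k→smamek, v→ANS)
<- nil
-> scribe(p→/kagrosnu, c→cuke)
<- created


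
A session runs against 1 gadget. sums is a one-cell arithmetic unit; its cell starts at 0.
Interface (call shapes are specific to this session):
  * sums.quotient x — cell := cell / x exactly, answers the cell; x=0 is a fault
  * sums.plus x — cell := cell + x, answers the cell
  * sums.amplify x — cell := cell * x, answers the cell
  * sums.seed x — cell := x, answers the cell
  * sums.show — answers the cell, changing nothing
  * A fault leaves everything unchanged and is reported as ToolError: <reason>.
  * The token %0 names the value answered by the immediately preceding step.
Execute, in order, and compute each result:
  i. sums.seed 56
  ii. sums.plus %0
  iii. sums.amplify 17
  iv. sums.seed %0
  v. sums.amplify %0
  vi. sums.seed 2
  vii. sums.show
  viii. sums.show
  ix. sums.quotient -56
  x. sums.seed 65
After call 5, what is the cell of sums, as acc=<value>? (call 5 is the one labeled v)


I invoke sums.seed with x='56', yielding 56.
I try sums.plus with x='%0', which returns 112.
Then sums.amplify with x='17', which returns 1904.
Calling sums.seed with x='%0', — result: 1904.
Next I call sums.amplify with x='%0', and see 3625216.
I invoke sums.seed with x='2', and get 2.
Then sums.show, — result: 2.
Invoking sums.show, which returns 2.
Now I run sums.quotient with x='-56', — result: -1/28.
Using sums.seed with x='65', and observe 65.

Answer: acc=3625216


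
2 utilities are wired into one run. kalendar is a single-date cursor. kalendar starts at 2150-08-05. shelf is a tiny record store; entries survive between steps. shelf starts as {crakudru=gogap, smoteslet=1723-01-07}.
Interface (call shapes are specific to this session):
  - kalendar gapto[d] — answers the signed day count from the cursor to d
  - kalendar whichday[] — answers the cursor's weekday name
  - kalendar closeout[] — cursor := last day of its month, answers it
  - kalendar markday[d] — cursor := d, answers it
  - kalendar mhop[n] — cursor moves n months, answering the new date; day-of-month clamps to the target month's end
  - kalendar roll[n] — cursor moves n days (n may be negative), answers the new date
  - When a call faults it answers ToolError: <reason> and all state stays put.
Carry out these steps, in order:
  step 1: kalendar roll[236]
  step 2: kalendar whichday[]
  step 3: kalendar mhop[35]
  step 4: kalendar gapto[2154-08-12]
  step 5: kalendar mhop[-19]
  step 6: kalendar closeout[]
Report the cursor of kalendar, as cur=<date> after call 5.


// 1. kalendar roll(n=236) ~> 2151-03-29
// 2. kalendar whichday() ~> Monday
// 3. kalendar mhop(n=35) ~> 2154-02-28
// 4. kalendar gapto(d=2154-08-12) ~> 165
// 5. kalendar mhop(n=-19) ~> 2152-07-28
// 6. kalendar closeout() ~> 2152-07-31

Answer: cur=2152-07-28


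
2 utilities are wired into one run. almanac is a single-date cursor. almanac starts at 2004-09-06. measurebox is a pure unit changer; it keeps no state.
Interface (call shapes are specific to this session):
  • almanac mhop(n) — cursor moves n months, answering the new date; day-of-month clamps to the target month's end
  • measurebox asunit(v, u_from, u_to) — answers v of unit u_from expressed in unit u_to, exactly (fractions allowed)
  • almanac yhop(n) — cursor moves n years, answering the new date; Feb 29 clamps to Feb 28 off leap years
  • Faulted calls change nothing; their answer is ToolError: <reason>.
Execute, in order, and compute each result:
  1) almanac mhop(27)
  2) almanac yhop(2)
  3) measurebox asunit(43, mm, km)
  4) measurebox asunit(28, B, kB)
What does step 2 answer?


Using almanac mhop with 27, giving 2006-12-06.
Calling almanac yhop with 2, which returns 2008-12-06.
I try measurebox asunit with 43, mm, km, giving 43/1000000.
I call measurebox asunit with 28, B, kB, and observe 7/250.

Answer: 2008-12-06


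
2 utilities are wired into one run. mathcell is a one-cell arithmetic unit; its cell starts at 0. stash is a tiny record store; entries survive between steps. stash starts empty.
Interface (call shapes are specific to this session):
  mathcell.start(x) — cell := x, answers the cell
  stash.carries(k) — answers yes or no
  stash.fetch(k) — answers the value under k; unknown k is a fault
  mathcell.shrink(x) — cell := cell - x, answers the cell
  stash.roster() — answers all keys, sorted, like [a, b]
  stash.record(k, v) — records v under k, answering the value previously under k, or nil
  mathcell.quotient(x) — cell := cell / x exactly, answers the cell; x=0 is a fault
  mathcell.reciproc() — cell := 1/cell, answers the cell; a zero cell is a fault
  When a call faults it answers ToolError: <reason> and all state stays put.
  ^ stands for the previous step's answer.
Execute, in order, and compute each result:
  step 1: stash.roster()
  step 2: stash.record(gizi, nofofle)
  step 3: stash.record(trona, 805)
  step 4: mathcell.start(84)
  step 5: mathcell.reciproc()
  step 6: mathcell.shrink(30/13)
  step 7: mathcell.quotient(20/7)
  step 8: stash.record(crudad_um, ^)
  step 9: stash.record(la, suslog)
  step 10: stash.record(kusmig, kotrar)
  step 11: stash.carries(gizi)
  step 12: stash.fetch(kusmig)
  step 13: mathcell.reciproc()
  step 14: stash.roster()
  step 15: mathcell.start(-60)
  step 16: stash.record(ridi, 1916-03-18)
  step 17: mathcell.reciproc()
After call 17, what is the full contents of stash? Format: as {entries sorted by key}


CALL stash.roster[]
RET  []
CALL stash.record[k='gizi'; v='nofofle']
RET  nil
CALL stash.record[k='trona'; v='805']
RET  nil
CALL mathcell.start[x='84']
RET  84
CALL mathcell.reciproc[]
RET  1/84
CALL mathcell.shrink[x='30/13']
RET  -2507/1092
CALL mathcell.quotient[x='20/7']
RET  -2507/3120
CALL stash.record[k='crudad_um'; v='^']
RET  nil
CALL stash.record[k='la'; v='suslog']
RET  nil
CALL stash.record[k='kusmig'; v='kotrar']
RET  nil
CALL stash.carries[k='gizi']
RET  yes
CALL stash.fetch[k='kusmig']
RET  kotrar
CALL mathcell.reciproc[]
RET  -3120/2507
CALL stash.roster[]
RET  [crudad_um, gizi, kusmig, la, trona]
CALL mathcell.start[x='-60']
RET  -60
CALL stash.record[k='ridi'; v='1916-03-18']
RET  nil
CALL mathcell.reciproc[]
RET  -1/60

Answer: {crudad_um=-2507/3120, gizi=nofofle, kusmig=kotrar, la=suslog, ridi=1916-03-18, trona=805}
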